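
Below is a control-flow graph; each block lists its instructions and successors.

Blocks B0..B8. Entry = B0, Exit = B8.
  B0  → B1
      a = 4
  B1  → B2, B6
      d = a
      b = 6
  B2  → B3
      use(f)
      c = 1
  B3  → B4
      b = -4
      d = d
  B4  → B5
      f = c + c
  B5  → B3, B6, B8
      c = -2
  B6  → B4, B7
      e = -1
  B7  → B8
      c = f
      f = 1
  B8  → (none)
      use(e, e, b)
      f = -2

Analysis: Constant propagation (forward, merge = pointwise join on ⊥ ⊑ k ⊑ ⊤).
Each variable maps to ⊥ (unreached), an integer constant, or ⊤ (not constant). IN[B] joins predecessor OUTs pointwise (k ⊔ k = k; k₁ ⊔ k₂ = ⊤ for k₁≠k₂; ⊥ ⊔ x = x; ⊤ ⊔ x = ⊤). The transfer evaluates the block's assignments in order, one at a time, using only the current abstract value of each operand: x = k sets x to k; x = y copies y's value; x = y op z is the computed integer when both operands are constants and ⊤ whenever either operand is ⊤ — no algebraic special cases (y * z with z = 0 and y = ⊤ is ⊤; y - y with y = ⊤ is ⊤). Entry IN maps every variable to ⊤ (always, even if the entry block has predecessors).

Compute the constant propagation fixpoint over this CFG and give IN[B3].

Per-block solution:
  B0:   IN=(all ⊤)   OUT={a:4; rest ⊤}
  B1:   IN={a:4; rest ⊤}   OUT={a:4, b:6, d:4; rest ⊤}
  B2:   IN={a:4, b:6, d:4; rest ⊤}   OUT={a:4, b:6, c:1, d:4; rest ⊤}
  B3:   IN={a:4, d:4; rest ⊤}   OUT={a:4, b:-4, d:4; rest ⊤}
  B4:   IN={a:4, d:4; rest ⊤}   OUT={a:4, d:4; rest ⊤}
  B5:   IN={a:4, d:4; rest ⊤}   OUT={a:4, c:-2, d:4; rest ⊤}
  B6:   IN={a:4, d:4; rest ⊤}   OUT={a:4, d:4, e:-1; rest ⊤}
  B7:   IN={a:4, d:4, e:-1; rest ⊤}   OUT={a:4, d:4, e:-1, f:1; rest ⊤}
  B8:   IN={a:4, d:4; rest ⊤}   OUT={a:4, d:4, f:-2; rest ⊤}

Merge at B3: IN[B3] = OUT[B2] ⊔ OUT[B5] = {a: 4, b: ⊤, c: ⊤, d: 4, e: ⊤, f: ⊤}

Answer: {a: 4, b: ⊤, c: ⊤, d: 4, e: ⊤, f: ⊤}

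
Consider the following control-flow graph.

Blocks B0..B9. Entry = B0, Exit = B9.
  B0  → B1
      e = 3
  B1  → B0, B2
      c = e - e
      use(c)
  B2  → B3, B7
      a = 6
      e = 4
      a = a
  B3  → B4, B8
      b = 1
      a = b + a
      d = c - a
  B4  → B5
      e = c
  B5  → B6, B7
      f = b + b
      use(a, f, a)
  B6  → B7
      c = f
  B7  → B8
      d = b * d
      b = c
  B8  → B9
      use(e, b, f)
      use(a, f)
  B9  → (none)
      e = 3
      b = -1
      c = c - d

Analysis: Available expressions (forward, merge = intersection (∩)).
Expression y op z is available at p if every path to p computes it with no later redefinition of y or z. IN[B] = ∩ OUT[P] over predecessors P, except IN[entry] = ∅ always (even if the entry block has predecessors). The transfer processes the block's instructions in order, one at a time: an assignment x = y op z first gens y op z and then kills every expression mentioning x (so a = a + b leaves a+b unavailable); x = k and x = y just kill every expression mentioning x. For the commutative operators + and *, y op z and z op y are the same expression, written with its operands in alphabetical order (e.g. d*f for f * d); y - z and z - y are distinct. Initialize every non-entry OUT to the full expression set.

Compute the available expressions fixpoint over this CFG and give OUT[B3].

Fixpoint table:
  B0:   IN={}   OUT={}
  B1:   IN={}   OUT={e-e}
  B2:   IN={e-e}   OUT={}
  B3:   IN={}   OUT={c-a}
  B4:   IN={c-a}   OUT={c-a}
  B5:   IN={c-a}   OUT={b+b, c-a}
  B6:   IN={b+b, c-a}   OUT={b+b}
  B7:   IN={}   OUT={}
  B8:   IN={}   OUT={}
  B9:   IN={}   OUT={}

Merge at B3: IN[B3] = OUT[B2] = {}
Applying B3's transfer function to that IN value gives OUT[B3] (row B3 above).

Answer: {c-a}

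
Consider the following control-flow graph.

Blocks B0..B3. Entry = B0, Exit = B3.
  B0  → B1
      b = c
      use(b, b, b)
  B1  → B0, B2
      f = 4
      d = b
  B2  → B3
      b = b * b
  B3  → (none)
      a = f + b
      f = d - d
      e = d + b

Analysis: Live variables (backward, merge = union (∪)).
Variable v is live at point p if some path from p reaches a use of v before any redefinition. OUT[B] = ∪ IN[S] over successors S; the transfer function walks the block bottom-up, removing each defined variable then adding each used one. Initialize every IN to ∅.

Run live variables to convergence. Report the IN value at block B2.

Fixpoint table:
  B0: | IN={c} | OUT={b, c}
  B1: | IN={b, c} | OUT={b, c, d, f}
  B2: | IN={b, d, f} | OUT={b, d, f}
  B3: | IN={b, d, f} | OUT={}

Merge at B2: OUT[B2] = IN[B3] = {b, d, f}
Applying B2's transfer function to that OUT value gives IN[B2] (row B2 above).

Answer: {b, d, f}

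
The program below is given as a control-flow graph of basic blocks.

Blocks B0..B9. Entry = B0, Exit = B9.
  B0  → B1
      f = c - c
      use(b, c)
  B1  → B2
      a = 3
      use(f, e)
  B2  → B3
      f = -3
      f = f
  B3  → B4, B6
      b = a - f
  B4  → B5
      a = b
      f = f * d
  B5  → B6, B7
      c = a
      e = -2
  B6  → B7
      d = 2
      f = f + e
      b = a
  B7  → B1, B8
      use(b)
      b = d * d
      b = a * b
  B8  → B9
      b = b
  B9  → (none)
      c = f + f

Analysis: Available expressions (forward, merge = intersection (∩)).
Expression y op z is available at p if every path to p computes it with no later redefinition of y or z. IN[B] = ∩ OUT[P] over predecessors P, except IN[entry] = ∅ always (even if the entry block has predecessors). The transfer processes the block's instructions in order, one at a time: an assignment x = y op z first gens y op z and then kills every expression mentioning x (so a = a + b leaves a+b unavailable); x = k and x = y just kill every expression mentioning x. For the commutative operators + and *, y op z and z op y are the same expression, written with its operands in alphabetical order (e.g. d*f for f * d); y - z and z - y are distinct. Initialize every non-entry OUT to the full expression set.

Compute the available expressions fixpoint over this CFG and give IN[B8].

Answer: {d*d}

Working:
Converged values:
  B0: | IN={} | OUT={c-c}
  B1: | IN={} | OUT={}
  B2: | IN={} | OUT={}
  B3: | IN={} | OUT={a-f}
  B4: | IN={a-f} | OUT={}
  B5: | IN={} | OUT={}
  B6: | IN={} | OUT={}
  B7: | IN={} | OUT={d*d}
  B8: | IN={d*d} | OUT={d*d}
  B9: | IN={d*d} | OUT={d*d, f+f}

Merge at B8: IN[B8] = OUT[B7] = {d*d}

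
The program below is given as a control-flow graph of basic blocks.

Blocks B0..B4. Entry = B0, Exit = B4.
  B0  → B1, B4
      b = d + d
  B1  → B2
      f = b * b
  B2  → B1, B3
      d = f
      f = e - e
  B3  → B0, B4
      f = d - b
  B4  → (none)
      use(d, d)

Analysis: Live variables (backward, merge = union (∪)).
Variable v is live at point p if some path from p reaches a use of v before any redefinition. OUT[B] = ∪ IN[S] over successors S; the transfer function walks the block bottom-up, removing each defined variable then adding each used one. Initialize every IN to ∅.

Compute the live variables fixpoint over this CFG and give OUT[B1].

Answer: {b, e, f}

Trace:
Per-block solution:
  B0:   IN={d, e}   OUT={b, d, e}
  B1:   IN={b, e}   OUT={b, e, f}
  B2:   IN={b, e, f}   OUT={b, d, e}
  B3:   IN={b, d, e}   OUT={d, e}
  B4:   IN={d}   OUT={}

Merge at B1: OUT[B1] = IN[B2] = {b, e, f}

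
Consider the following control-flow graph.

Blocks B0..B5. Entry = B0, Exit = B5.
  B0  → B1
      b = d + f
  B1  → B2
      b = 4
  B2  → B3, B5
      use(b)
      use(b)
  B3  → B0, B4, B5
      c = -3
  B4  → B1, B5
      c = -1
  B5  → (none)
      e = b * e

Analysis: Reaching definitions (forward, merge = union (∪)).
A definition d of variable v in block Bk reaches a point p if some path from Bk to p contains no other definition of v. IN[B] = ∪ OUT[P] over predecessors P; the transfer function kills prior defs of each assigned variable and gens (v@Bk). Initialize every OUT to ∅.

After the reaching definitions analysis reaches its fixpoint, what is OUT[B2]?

Per-block solution:
  B0:   IN={b@B1, c@B3}   OUT={b@B0, c@B3}
  B1:   IN={b@B0, b@B1, c@B3, c@B4}   OUT={b@B1, c@B3, c@B4}
  B2:   IN={b@B1, c@B3, c@B4}   OUT={b@B1, c@B3, c@B4}
  B3:   IN={b@B1, c@B3, c@B4}   OUT={b@B1, c@B3}
  B4:   IN={b@B1, c@B3}   OUT={b@B1, c@B4}
  B5:   IN={b@B1, c@B3, c@B4}   OUT={b@B1, c@B3, c@B4, e@B5}

Merge at B2: IN[B2] = OUT[B1] = {b@B1, c@B3, c@B4}
Applying B2's transfer function to that IN value gives OUT[B2] (row B2 above).

Answer: {b@B1, c@B3, c@B4}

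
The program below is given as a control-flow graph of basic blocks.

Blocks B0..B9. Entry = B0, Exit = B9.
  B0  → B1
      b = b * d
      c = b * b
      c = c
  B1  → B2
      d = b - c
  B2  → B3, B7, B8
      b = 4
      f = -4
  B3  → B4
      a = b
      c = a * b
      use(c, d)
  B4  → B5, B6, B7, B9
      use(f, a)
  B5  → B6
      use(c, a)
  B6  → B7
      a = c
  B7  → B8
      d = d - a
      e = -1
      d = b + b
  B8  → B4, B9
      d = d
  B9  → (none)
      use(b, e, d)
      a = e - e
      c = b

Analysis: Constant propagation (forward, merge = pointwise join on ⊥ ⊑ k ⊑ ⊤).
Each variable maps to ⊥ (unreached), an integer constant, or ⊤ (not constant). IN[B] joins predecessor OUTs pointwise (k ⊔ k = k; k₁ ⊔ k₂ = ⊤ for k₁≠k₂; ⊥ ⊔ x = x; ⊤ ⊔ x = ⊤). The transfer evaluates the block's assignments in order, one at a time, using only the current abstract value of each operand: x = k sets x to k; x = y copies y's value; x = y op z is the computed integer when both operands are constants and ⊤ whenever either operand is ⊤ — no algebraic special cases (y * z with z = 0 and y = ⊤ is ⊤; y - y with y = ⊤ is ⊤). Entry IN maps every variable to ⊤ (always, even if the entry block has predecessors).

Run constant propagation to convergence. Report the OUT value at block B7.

Per-block solution:
  B0:  IN=(all ⊤)  OUT=(all ⊤)
  B1:  IN=(all ⊤)  OUT=(all ⊤)
  B2:  IN=(all ⊤)  OUT={b:4, f:-4; rest ⊤}
  B3:  IN={b:4, f:-4; rest ⊤}  OUT={a:4, b:4, c:16, f:-4; rest ⊤}
  B4:  IN={b:4, f:-4; rest ⊤}  OUT={b:4, f:-4; rest ⊤}
  B5:  IN={b:4, f:-4; rest ⊤}  OUT={b:4, f:-4; rest ⊤}
  B6:  IN={b:4, f:-4; rest ⊤}  OUT={b:4, f:-4; rest ⊤}
  B7:  IN={b:4, f:-4; rest ⊤}  OUT={b:4, d:8, e:-1, f:-4; rest ⊤}
  B8:  IN={b:4, f:-4; rest ⊤}  OUT={b:4, f:-4; rest ⊤}
  B9:  IN={b:4, f:-4; rest ⊤}  OUT={b:4, c:4, f:-4; rest ⊤}

Merge at B7: IN[B7] = OUT[B2] ⊔ OUT[B4] ⊔ OUT[B6] = {a: ⊤, b: 4, c: ⊤, d: ⊤, e: ⊤, f: -4}
Applying B7's transfer function to that IN value gives OUT[B7] (row B7 above).

Answer: {a: ⊤, b: 4, c: ⊤, d: 8, e: -1, f: -4}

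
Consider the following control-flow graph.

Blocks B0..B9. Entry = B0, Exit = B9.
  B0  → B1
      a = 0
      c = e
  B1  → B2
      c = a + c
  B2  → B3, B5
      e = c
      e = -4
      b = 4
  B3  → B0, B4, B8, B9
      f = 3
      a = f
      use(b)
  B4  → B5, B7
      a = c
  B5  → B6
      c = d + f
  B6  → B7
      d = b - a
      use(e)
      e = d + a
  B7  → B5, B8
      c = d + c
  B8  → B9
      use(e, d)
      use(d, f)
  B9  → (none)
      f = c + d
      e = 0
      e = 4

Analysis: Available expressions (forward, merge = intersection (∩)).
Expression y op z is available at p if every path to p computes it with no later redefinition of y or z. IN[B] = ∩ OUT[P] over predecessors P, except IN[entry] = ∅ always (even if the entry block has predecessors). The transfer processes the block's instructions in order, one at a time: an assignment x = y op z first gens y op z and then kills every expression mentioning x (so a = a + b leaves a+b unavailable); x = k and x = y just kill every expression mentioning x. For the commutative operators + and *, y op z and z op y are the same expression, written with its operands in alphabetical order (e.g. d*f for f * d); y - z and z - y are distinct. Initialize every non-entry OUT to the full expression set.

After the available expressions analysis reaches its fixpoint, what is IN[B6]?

Answer: {d+f}

Derivation:
Fixpoint table:
  B0:  IN={}  OUT={}
  B1:  IN={}  OUT={}
  B2:  IN={}  OUT={}
  B3:  IN={}  OUT={}
  B4:  IN={}  OUT={}
  B5:  IN={}  OUT={d+f}
  B6:  IN={d+f}  OUT={a+d, b-a}
  B7:  IN={}  OUT={}
  B8:  IN={}  OUT={}
  B9:  IN={}  OUT={c+d}

Merge at B6: IN[B6] = OUT[B5] = {d+f}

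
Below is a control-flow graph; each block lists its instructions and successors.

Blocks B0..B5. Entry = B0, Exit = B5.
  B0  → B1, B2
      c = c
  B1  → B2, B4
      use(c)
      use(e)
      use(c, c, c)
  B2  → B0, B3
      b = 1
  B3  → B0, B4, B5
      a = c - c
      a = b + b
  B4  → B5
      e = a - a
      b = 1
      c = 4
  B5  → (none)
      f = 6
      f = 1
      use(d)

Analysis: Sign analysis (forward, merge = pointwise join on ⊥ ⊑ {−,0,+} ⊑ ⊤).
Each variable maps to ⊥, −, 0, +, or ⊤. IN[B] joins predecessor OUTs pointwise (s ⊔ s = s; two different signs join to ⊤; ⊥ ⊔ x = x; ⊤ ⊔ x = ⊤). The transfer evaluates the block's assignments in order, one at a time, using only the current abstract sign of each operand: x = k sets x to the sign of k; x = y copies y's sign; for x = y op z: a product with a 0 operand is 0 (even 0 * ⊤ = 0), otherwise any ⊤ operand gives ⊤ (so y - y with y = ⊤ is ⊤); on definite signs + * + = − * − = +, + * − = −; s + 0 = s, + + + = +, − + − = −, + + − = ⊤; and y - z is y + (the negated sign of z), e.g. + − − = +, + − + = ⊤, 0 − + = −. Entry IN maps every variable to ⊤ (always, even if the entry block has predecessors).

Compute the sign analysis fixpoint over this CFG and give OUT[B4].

Answer: {a: ⊤, b: +, c: +, d: ⊤, e: ⊤, f: ⊤}

Derivation:
Per-block solution:
  B0: | IN=(all ⊤) | OUT=(all ⊤)
  B1: | IN=(all ⊤) | OUT=(all ⊤)
  B2: | IN=(all ⊤) | OUT={b:+; rest ⊤}
  B3: | IN={b:+; rest ⊤} | OUT={a:+, b:+; rest ⊤}
  B4: | IN=(all ⊤) | OUT={b:+, c:+; rest ⊤}
  B5: | IN={b:+; rest ⊤} | OUT={b:+, f:+; rest ⊤}

Merge at B4: IN[B4] = OUT[B1] ⊔ OUT[B3] = {a: ⊤, b: ⊤, c: ⊤, d: ⊤, e: ⊤, f: ⊤}
Applying B4's transfer function to that IN value gives OUT[B4] (row B4 above).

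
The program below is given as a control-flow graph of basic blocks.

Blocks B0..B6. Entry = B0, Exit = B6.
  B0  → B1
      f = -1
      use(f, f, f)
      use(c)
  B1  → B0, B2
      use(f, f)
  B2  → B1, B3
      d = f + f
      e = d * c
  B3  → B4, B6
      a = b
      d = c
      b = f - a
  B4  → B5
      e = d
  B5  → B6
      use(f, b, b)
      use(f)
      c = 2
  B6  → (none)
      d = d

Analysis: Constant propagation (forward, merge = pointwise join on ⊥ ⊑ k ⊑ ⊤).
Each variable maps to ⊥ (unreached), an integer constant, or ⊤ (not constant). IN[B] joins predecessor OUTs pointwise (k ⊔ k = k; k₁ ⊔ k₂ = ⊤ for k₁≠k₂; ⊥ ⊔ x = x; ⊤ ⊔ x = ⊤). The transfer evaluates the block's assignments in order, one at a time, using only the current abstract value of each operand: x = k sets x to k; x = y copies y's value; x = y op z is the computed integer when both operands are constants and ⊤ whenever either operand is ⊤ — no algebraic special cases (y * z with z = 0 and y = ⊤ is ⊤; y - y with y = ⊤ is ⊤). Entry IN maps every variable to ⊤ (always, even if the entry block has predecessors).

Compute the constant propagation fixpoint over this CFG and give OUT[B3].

Answer: {a: ⊤, b: ⊤, c: ⊤, d: ⊤, e: ⊤, f: -1}

Trace:
Fixpoint table:
  B0:  IN=(all ⊤)  OUT={f:-1; rest ⊤}
  B1:  IN={f:-1; rest ⊤}  OUT={f:-1; rest ⊤}
  B2:  IN={f:-1; rest ⊤}  OUT={d:-2, f:-1; rest ⊤}
  B3:  IN={d:-2, f:-1; rest ⊤}  OUT={f:-1; rest ⊤}
  B4:  IN={f:-1; rest ⊤}  OUT={f:-1; rest ⊤}
  B5:  IN={f:-1; rest ⊤}  OUT={c:2, f:-1; rest ⊤}
  B6:  IN={f:-1; rest ⊤}  OUT={f:-1; rest ⊤}

Merge at B3: IN[B3] = OUT[B2] = {a: ⊤, b: ⊤, c: ⊤, d: -2, e: ⊤, f: -1}
Applying B3's transfer function to that IN value gives OUT[B3] (row B3 above).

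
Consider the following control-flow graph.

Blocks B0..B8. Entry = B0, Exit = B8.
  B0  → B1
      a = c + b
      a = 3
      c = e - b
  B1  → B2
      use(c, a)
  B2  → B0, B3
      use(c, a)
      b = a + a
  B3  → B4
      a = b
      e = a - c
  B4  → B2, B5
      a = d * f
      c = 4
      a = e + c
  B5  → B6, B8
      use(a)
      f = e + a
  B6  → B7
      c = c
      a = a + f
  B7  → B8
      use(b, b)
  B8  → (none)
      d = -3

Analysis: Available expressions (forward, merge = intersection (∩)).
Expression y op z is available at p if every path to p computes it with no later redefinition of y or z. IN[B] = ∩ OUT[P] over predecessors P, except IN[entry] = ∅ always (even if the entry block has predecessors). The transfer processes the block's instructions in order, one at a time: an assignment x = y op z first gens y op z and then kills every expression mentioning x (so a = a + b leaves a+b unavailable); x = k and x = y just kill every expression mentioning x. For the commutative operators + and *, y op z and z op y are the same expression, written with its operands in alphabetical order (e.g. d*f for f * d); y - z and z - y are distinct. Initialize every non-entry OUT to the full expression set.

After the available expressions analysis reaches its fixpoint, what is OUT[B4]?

Answer: {c+e, d*f}

Trace:
Fixpoint table:
  B0: | IN={} | OUT={e-b}
  B1: | IN={e-b} | OUT={e-b}
  B2: | IN={} | OUT={a+a}
  B3: | IN={a+a} | OUT={a-c}
  B4: | IN={a-c} | OUT={c+e, d*f}
  B5: | IN={c+e, d*f} | OUT={a+e, c+e}
  B6: | IN={a+e, c+e} | OUT={}
  B7: | IN={} | OUT={}
  B8: | IN={} | OUT={}

Merge at B4: IN[B4] = OUT[B3] = {a-c}
Applying B4's transfer function to that IN value gives OUT[B4] (row B4 above).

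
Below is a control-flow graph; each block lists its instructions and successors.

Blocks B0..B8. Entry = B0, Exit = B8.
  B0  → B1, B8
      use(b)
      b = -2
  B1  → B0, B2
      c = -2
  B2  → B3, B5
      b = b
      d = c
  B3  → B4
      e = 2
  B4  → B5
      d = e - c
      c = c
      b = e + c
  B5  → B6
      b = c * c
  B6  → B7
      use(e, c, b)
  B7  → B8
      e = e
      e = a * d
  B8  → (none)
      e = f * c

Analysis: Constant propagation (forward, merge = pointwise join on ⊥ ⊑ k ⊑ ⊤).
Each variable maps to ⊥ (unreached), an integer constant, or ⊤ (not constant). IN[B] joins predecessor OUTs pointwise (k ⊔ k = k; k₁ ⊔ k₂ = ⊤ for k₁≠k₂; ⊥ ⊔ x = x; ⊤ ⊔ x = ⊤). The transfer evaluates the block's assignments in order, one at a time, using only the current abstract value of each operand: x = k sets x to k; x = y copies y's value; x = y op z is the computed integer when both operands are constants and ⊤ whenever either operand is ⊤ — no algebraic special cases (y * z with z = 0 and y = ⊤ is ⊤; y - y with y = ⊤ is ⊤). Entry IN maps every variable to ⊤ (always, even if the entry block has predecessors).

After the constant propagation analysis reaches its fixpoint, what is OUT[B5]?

Converged values:
  B0:   IN=(all ⊤)   OUT={b:-2; rest ⊤}
  B1:   IN={b:-2; rest ⊤}   OUT={b:-2, c:-2; rest ⊤}
  B2:   IN={b:-2, c:-2; rest ⊤}   OUT={b:-2, c:-2, d:-2; rest ⊤}
  B3:   IN={b:-2, c:-2, d:-2; rest ⊤}   OUT={b:-2, c:-2, d:-2, e:2; rest ⊤}
  B4:   IN={b:-2, c:-2, d:-2, e:2; rest ⊤}   OUT={b:0, c:-2, d:4, e:2; rest ⊤}
  B5:   IN={c:-2; rest ⊤}   OUT={b:4, c:-2; rest ⊤}
  B6:   IN={b:4, c:-2; rest ⊤}   OUT={b:4, c:-2; rest ⊤}
  B7:   IN={b:4, c:-2; rest ⊤}   OUT={b:4, c:-2; rest ⊤}
  B8:   IN=(all ⊤)   OUT=(all ⊤)

Merge at B5: IN[B5] = OUT[B2] ⊔ OUT[B4] = {a: ⊤, b: ⊤, c: -2, d: ⊤, e: ⊤, f: ⊤}
Applying B5's transfer function to that IN value gives OUT[B5] (row B5 above).

Answer: {a: ⊤, b: 4, c: -2, d: ⊤, e: ⊤, f: ⊤}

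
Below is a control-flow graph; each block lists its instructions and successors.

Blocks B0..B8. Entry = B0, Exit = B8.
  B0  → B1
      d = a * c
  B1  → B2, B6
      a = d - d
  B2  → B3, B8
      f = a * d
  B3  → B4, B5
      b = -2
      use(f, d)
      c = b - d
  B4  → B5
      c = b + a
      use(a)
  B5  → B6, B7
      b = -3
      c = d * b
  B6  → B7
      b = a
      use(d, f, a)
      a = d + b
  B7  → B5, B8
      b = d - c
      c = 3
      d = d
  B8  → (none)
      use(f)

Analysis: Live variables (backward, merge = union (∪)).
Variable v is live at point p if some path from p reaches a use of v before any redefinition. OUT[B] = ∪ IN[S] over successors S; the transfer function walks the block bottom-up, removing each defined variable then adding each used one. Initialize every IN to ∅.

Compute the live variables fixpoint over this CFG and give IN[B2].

Converged values:
  B0:   IN={a, c, f}   OUT={c, d, f}
  B1:   IN={c, d, f}   OUT={a, c, d, f}
  B2:   IN={a, d}   OUT={a, d, f}
  B3:   IN={a, d, f}   OUT={a, b, d, f}
  B4:   IN={a, b, d, f}   OUT={a, d, f}
  B5:   IN={a, d, f}   OUT={a, c, d, f}
  B6:   IN={a, c, d, f}   OUT={a, c, d, f}
  B7:   IN={a, c, d, f}   OUT={a, d, f}
  B8:   IN={f}   OUT={}

Merge at B2: OUT[B2] = IN[B3] ⊔ IN[B8] = {a, d, f}
Applying B2's transfer function to that OUT value gives IN[B2] (row B2 above).

Answer: {a, d}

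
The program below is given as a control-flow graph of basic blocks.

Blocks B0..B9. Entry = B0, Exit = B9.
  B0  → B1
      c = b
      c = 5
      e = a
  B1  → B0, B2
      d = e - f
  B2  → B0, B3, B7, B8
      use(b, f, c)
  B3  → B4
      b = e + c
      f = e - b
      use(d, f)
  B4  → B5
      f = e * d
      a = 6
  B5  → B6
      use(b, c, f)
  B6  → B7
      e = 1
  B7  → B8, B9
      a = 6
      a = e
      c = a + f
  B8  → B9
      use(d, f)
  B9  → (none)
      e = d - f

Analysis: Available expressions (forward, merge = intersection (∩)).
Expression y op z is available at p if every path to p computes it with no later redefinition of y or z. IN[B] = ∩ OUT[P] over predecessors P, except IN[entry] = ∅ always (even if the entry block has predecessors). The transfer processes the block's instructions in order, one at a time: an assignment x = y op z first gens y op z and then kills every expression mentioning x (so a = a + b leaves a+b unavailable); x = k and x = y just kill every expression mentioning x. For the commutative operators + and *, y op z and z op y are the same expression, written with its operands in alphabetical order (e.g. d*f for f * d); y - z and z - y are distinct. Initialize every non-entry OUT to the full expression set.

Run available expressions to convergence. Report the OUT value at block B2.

Converged values:
  B0:   IN={}   OUT={}
  B1:   IN={}   OUT={e-f}
  B2:   IN={e-f}   OUT={e-f}
  B3:   IN={e-f}   OUT={c+e, e-b}
  B4:   IN={c+e, e-b}   OUT={c+e, d*e, e-b}
  B5:   IN={c+e, d*e, e-b}   OUT={c+e, d*e, e-b}
  B6:   IN={c+e, d*e, e-b}   OUT={}
  B7:   IN={}   OUT={a+f}
  B8:   IN={}   OUT={}
  B9:   IN={}   OUT={d-f}

Merge at B2: IN[B2] = OUT[B1] = {e-f}
Applying B2's transfer function to that IN value gives OUT[B2] (row B2 above).

Answer: {e-f}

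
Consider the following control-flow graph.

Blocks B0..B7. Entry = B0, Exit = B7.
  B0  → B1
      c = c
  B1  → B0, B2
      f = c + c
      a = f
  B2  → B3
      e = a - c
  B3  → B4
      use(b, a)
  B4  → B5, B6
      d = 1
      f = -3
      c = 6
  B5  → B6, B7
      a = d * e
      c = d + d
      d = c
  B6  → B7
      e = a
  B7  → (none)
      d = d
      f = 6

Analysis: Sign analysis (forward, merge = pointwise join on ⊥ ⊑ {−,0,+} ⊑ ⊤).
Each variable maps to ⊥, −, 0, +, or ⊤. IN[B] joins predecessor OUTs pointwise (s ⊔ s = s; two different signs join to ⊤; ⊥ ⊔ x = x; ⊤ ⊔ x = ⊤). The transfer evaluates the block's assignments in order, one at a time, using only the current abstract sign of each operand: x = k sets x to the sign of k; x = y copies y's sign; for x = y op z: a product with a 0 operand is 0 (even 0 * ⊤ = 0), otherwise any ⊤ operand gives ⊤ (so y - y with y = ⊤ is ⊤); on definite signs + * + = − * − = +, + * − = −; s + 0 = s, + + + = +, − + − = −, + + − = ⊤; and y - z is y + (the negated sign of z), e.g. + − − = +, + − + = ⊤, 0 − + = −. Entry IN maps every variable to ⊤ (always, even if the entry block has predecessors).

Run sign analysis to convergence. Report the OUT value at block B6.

Fixpoint table:
  B0: | IN=(all ⊤) | OUT=(all ⊤)
  B1: | IN=(all ⊤) | OUT=(all ⊤)
  B2: | IN=(all ⊤) | OUT=(all ⊤)
  B3: | IN=(all ⊤) | OUT=(all ⊤)
  B4: | IN=(all ⊤) | OUT={c:+, d:+, f:-; rest ⊤}
  B5: | IN={c:+, d:+, f:-; rest ⊤} | OUT={c:+, d:+, f:-; rest ⊤}
  B6: | IN={c:+, d:+, f:-; rest ⊤} | OUT={c:+, d:+, f:-; rest ⊤}
  B7: | IN={c:+, d:+, f:-; rest ⊤} | OUT={c:+, d:+, f:+; rest ⊤}

Merge at B6: IN[B6] = OUT[B4] ⊔ OUT[B5] = {a: ⊤, b: ⊤, c: +, d: +, e: ⊤, f: -}
Applying B6's transfer function to that IN value gives OUT[B6] (row B6 above).

Answer: {a: ⊤, b: ⊤, c: +, d: +, e: ⊤, f: -}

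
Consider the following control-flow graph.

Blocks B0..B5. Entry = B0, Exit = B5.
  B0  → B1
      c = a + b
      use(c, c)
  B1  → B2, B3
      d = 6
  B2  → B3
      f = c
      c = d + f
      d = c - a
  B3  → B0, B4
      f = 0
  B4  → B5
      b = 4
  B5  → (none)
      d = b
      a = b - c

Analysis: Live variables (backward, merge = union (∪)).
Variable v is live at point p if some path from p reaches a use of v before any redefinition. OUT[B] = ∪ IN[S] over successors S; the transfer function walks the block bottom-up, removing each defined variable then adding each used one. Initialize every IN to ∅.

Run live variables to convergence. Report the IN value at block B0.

Converged values:
  B0:   IN={a, b}   OUT={a, b, c}
  B1:   IN={a, b, c}   OUT={a, b, c, d}
  B2:   IN={a, b, c, d}   OUT={a, b, c}
  B3:   IN={a, b, c}   OUT={a, b, c}
  B4:   IN={c}   OUT={b, c}
  B5:   IN={b, c}   OUT={}

Merge at B0: OUT[B0] = IN[B1] = {a, b, c}
Applying B0's transfer function to that OUT value gives IN[B0] (row B0 above).

Answer: {a, b}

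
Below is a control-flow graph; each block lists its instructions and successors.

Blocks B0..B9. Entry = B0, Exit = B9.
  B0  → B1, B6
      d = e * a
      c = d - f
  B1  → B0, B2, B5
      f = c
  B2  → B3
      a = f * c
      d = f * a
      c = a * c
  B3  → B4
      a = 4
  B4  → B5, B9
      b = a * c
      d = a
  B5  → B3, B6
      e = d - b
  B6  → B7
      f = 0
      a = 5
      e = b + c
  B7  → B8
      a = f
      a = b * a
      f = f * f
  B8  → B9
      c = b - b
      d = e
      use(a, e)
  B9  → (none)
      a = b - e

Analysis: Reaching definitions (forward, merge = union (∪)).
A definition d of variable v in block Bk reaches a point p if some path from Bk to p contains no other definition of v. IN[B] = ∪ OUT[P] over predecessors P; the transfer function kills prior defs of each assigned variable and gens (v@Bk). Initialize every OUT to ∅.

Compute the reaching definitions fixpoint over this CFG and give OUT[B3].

Per-block solution:
  B0:   IN={c@B0, d@B0, f@B1}   OUT={c@B0, d@B0, f@B1}
  B1:   IN={c@B0, d@B0, f@B1}   OUT={c@B0, d@B0, f@B1}
  B2:   IN={c@B0, d@B0, f@B1}   OUT={a@B2, c@B2, d@B2, f@B1}
  B3:   IN={a@B2, a@B3, b@B4, c@B0, c@B2, d@B0, d@B2, d@B4, e@B5, f@B1}   OUT={a@B3, b@B4, c@B0, c@B2, d@B0, d@B2, d@B4, e@B5, f@B1}
  B4:   IN={a@B3, b@B4, c@B0, c@B2, d@B0, d@B2, d@B4, e@B5, f@B1}   OUT={a@B3, b@B4, c@B0, c@B2, d@B4, e@B5, f@B1}
  B5:   IN={a@B3, b@B4, c@B0, c@B2, d@B0, d@B4, e@B5, f@B1}   OUT={a@B3, b@B4, c@B0, c@B2, d@B0, d@B4, e@B5, f@B1}
  B6:   IN={a@B3, b@B4, c@B0, c@B2, d@B0, d@B4, e@B5, f@B1}   OUT={a@B6, b@B4, c@B0, c@B2, d@B0, d@B4, e@B6, f@B6}
  B7:   IN={a@B6, b@B4, c@B0, c@B2, d@B0, d@B4, e@B6, f@B6}   OUT={a@B7, b@B4, c@B0, c@B2, d@B0, d@B4, e@B6, f@B7}
  B8:   IN={a@B7, b@B4, c@B0, c@B2, d@B0, d@B4, e@B6, f@B7}   OUT={a@B7, b@B4, c@B8, d@B8, e@B6, f@B7}
  B9:   IN={a@B3, a@B7, b@B4, c@B0, c@B2, c@B8, d@B4, d@B8, e@B5, e@B6, f@B1, f@B7}   OUT={a@B9, b@B4, c@B0, c@B2, c@B8, d@B4, d@B8, e@B5, e@B6, f@B1, f@B7}

Merge at B3: IN[B3] = OUT[B2] ⊔ OUT[B5] = {a@B2, a@B3, b@B4, c@B0, c@B2, d@B0, d@B2, d@B4, e@B5, f@B1}
Applying B3's transfer function to that IN value gives OUT[B3] (row B3 above).

Answer: {a@B3, b@B4, c@B0, c@B2, d@B0, d@B2, d@B4, e@B5, f@B1}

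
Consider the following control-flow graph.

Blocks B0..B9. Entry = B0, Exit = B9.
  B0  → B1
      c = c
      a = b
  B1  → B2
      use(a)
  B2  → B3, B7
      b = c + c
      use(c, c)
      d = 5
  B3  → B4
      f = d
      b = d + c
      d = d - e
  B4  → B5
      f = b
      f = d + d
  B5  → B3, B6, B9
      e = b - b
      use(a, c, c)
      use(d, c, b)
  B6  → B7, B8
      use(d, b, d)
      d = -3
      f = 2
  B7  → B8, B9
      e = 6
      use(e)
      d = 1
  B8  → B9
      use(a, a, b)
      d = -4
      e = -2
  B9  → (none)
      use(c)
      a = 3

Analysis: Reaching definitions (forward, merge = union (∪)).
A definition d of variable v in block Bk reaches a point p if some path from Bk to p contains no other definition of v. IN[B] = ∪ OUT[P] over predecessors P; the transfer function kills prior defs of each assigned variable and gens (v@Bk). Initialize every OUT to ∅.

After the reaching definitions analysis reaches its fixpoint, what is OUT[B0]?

Answer: {a@B0, c@B0}

Working:
Fixpoint table:
  B0:   IN={}   OUT={a@B0, c@B0}
  B1:   IN={a@B0, c@B0}   OUT={a@B0, c@B0}
  B2:   IN={a@B0, c@B0}   OUT={a@B0, b@B2, c@B0, d@B2}
  B3:   IN={a@B0, b@B2, b@B3, c@B0, d@B2, d@B3, e@B5, f@B4}   OUT={a@B0, b@B3, c@B0, d@B3, e@B5, f@B3}
  B4:   IN={a@B0, b@B3, c@B0, d@B3, e@B5, f@B3}   OUT={a@B0, b@B3, c@B0, d@B3, e@B5, f@B4}
  B5:   IN={a@B0, b@B3, c@B0, d@B3, e@B5, f@B4}   OUT={a@B0, b@B3, c@B0, d@B3, e@B5, f@B4}
  B6:   IN={a@B0, b@B3, c@B0, d@B3, e@B5, f@B4}   OUT={a@B0, b@B3, c@B0, d@B6, e@B5, f@B6}
  B7:   IN={a@B0, b@B2, b@B3, c@B0, d@B2, d@B6, e@B5, f@B6}   OUT={a@B0, b@B2, b@B3, c@B0, d@B7, e@B7, f@B6}
  B8:   IN={a@B0, b@B2, b@B3, c@B0, d@B6, d@B7, e@B5, e@B7, f@B6}   OUT={a@B0, b@B2, b@B3, c@B0, d@B8, e@B8, f@B6}
  B9:   IN={a@B0, b@B2, b@B3, c@B0, d@B3, d@B7, d@B8, e@B5, e@B7, e@B8, f@B4, f@B6}   OUT={a@B9, b@B2, b@B3, c@B0, d@B3, d@B7, d@B8, e@B5, e@B7, e@B8, f@B4, f@B6}

B0 is the boundary node: IN[B0] = {}
Applying B0's transfer function to that IN value gives OUT[B0] (row B0 above).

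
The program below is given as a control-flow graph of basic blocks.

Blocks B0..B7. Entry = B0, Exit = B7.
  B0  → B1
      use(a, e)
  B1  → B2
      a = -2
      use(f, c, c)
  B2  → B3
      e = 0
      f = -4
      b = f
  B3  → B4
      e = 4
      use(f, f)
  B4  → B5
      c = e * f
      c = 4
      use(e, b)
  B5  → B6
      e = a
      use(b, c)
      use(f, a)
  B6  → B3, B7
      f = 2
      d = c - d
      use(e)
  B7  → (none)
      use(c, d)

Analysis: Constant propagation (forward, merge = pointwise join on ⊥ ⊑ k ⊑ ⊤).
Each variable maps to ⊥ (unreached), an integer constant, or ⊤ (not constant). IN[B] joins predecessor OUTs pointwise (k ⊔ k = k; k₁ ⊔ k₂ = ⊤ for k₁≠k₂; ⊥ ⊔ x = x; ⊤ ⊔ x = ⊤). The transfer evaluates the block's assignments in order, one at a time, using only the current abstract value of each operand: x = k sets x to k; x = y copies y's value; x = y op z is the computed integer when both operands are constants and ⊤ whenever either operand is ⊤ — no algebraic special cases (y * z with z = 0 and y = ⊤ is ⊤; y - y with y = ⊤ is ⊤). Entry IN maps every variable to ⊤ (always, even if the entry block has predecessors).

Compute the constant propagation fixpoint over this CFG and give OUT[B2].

Answer: {a: -2, b: -4, c: ⊤, d: ⊤, e: 0, f: -4}

Derivation:
Per-block solution:
  B0:  IN=(all ⊤)  OUT=(all ⊤)
  B1:  IN=(all ⊤)  OUT={a:-2; rest ⊤}
  B2:  IN={a:-2; rest ⊤}  OUT={a:-2, b:-4, e:0, f:-4; rest ⊤}
  B3:  IN={a:-2, b:-4; rest ⊤}  OUT={a:-2, b:-4, e:4; rest ⊤}
  B4:  IN={a:-2, b:-4, e:4; rest ⊤}  OUT={a:-2, b:-4, c:4, e:4; rest ⊤}
  B5:  IN={a:-2, b:-4, c:4, e:4; rest ⊤}  OUT={a:-2, b:-4, c:4, e:-2; rest ⊤}
  B6:  IN={a:-2, b:-4, c:4, e:-2; rest ⊤}  OUT={a:-2, b:-4, c:4, e:-2, f:2; rest ⊤}
  B7:  IN={a:-2, b:-4, c:4, e:-2, f:2; rest ⊤}  OUT={a:-2, b:-4, c:4, e:-2, f:2; rest ⊤}

Merge at B2: IN[B2] = OUT[B1] = {a: -2, b: ⊤, c: ⊤, d: ⊤, e: ⊤, f: ⊤}
Applying B2's transfer function to that IN value gives OUT[B2] (row B2 above).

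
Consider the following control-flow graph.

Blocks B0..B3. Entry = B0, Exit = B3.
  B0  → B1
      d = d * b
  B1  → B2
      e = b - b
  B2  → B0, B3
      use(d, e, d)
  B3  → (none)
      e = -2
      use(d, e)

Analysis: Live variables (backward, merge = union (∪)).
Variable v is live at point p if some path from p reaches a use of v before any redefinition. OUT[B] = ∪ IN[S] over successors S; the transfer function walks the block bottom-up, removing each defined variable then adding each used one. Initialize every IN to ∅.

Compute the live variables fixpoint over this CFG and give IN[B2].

Fixpoint table:
  B0: | IN={b, d} | OUT={b, d}
  B1: | IN={b, d} | OUT={b, d, e}
  B2: | IN={b, d, e} | OUT={b, d}
  B3: | IN={d} | OUT={}

Merge at B2: OUT[B2] = IN[B0] ⊔ IN[B3] = {b, d}
Applying B2's transfer function to that OUT value gives IN[B2] (row B2 above).

Answer: {b, d, e}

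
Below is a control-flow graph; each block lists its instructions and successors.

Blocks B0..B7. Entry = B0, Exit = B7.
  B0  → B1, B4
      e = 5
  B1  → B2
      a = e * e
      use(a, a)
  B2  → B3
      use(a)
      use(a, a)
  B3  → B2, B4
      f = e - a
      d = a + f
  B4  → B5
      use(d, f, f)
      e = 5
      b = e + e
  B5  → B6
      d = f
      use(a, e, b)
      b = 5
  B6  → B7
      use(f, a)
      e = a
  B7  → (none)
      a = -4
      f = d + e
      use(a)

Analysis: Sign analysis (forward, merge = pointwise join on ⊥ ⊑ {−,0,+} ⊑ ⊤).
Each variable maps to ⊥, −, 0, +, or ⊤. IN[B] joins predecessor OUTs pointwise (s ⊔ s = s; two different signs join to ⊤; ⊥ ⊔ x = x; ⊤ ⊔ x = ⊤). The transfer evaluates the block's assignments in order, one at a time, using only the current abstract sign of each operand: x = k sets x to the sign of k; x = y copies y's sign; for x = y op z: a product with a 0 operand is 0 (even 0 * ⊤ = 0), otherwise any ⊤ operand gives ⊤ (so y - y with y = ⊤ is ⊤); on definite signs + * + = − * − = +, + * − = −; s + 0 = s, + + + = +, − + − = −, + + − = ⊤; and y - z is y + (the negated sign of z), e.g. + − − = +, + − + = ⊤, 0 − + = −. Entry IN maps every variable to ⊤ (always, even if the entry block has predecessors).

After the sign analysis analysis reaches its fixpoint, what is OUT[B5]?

Answer: {a: ⊤, b: +, c: ⊤, d: ⊤, e: +, f: ⊤}

Derivation:
Converged values:
  B0:  IN=(all ⊤)  OUT={e:+; rest ⊤}
  B1:  IN={e:+; rest ⊤}  OUT={a:+, e:+; rest ⊤}
  B2:  IN={a:+, e:+; rest ⊤}  OUT={a:+, e:+; rest ⊤}
  B3:  IN={a:+, e:+; rest ⊤}  OUT={a:+, e:+; rest ⊤}
  B4:  IN={e:+; rest ⊤}  OUT={b:+, e:+; rest ⊤}
  B5:  IN={b:+, e:+; rest ⊤}  OUT={b:+, e:+; rest ⊤}
  B6:  IN={b:+, e:+; rest ⊤}  OUT={b:+; rest ⊤}
  B7:  IN={b:+; rest ⊤}  OUT={a:-, b:+; rest ⊤}

Merge at B5: IN[B5] = OUT[B4] = {a: ⊤, b: +, c: ⊤, d: ⊤, e: +, f: ⊤}
Applying B5's transfer function to that IN value gives OUT[B5] (row B5 above).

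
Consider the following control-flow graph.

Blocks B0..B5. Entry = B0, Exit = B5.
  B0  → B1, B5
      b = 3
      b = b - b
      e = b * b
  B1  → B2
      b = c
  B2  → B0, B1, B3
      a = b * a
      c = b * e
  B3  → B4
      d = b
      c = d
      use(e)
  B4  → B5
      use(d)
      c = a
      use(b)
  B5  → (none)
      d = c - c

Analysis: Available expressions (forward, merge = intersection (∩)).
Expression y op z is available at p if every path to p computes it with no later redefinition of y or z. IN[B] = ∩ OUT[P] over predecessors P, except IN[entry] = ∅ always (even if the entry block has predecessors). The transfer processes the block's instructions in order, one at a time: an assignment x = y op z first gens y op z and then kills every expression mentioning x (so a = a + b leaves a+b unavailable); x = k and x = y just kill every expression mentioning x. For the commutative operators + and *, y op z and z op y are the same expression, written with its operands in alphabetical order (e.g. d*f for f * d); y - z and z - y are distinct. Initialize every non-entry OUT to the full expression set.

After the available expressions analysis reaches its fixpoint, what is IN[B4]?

Answer: {b*e}

Trace:
Per-block solution:
  B0: | IN={} | OUT={b*b}
  B1: | IN={} | OUT={}
  B2: | IN={} | OUT={b*e}
  B3: | IN={b*e} | OUT={b*e}
  B4: | IN={b*e} | OUT={b*e}
  B5: | IN={} | OUT={c-c}

Merge at B4: IN[B4] = OUT[B3] = {b*e}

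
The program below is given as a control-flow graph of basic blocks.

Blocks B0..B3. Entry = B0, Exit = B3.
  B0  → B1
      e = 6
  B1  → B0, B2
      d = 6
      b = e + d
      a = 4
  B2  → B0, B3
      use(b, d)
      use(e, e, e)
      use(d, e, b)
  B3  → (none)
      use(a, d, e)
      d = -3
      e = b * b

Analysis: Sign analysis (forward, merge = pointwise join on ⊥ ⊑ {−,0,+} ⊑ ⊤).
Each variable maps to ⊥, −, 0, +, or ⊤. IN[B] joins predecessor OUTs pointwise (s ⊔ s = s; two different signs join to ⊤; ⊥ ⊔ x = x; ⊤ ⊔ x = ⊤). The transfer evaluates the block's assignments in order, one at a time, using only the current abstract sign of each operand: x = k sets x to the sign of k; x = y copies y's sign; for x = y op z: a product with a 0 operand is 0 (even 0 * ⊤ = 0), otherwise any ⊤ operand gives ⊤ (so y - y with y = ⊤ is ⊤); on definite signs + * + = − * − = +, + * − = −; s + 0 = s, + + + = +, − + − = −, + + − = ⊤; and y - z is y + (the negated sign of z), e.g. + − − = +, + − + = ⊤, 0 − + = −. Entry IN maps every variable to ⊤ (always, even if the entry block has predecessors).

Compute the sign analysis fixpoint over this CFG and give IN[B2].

Answer: {a: +, b: +, c: ⊤, d: +, e: +, f: ⊤}

Working:
Converged values:
  B0:  IN=(all ⊤)  OUT={e:+; rest ⊤}
  B1:  IN={e:+; rest ⊤}  OUT={a:+, b:+, d:+, e:+; rest ⊤}
  B2:  IN={a:+, b:+, d:+, e:+; rest ⊤}  OUT={a:+, b:+, d:+, e:+; rest ⊤}
  B3:  IN={a:+, b:+, d:+, e:+; rest ⊤}  OUT={a:+, b:+, d:-, e:+; rest ⊤}

Merge at B2: IN[B2] = OUT[B1] = {a: +, b: +, c: ⊤, d: +, e: +, f: ⊤}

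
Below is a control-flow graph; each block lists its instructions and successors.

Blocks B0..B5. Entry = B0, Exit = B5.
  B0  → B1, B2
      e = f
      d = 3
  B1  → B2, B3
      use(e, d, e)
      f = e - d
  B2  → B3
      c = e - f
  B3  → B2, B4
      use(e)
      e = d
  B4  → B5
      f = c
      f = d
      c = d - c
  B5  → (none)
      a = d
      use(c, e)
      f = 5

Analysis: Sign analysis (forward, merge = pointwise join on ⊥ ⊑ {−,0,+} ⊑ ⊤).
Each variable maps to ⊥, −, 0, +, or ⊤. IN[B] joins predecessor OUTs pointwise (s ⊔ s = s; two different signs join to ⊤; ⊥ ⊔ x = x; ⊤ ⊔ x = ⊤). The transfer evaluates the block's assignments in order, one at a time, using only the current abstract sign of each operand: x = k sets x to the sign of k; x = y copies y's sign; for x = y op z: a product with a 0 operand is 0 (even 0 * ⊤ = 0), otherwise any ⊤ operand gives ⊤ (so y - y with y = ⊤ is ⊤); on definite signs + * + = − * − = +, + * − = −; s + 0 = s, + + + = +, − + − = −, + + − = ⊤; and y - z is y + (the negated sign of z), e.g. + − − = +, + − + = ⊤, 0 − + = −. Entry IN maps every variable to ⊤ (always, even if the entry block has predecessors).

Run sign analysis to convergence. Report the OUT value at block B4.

Answer: {a: ⊤, b: ⊤, c: ⊤, d: +, e: +, f: +}

Trace:
Converged values:
  B0:  IN=(all ⊤)  OUT={d:+; rest ⊤}
  B1:  IN={d:+; rest ⊤}  OUT={d:+; rest ⊤}
  B2:  IN={d:+; rest ⊤}  OUT={d:+; rest ⊤}
  B3:  IN={d:+; rest ⊤}  OUT={d:+, e:+; rest ⊤}
  B4:  IN={d:+, e:+; rest ⊤}  OUT={d:+, e:+, f:+; rest ⊤}
  B5:  IN={d:+, e:+, f:+; rest ⊤}  OUT={a:+, d:+, e:+, f:+; rest ⊤}

Merge at B4: IN[B4] = OUT[B3] = {a: ⊤, b: ⊤, c: ⊤, d: +, e: +, f: ⊤}
Applying B4's transfer function to that IN value gives OUT[B4] (row B4 above).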